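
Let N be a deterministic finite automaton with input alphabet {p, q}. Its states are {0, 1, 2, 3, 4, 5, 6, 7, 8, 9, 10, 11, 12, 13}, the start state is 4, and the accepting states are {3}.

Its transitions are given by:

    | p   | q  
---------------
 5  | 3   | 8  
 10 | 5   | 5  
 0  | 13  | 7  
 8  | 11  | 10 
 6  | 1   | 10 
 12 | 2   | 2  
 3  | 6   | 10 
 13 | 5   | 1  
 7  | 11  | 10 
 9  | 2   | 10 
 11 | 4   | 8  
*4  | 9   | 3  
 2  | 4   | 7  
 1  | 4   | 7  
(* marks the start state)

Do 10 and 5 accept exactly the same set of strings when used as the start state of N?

No

States {0,12,13} cannot be reached from the start state, so discard them.
Initial partition by acceptance: {3} | {1,2,4,5,6,7,8,9,10,11}.
On input p, block {1,2,4,5,6,7,8,9,10,11} splits into {1,2,4,6,7,8,9,10,11} and {5}.
Split {1,2,4,6,7,8,9,10,11} by δ(·,p) → {1,2,4,6,7,8,9,11} and {10}.
On input q, block {1,2,4,6,7,8,9,11} splits into {6,7,8,9} and {1,2,11} and {4}.
No further refinement is possible. Final partition (6 blocks): {3} | {6,7,8,9} | {5} | {10} | {1,2,11} | {4}.
10 and 5 end up in different blocks, so they are distinguishable. For instance, the string 'p' is accepted from only 5.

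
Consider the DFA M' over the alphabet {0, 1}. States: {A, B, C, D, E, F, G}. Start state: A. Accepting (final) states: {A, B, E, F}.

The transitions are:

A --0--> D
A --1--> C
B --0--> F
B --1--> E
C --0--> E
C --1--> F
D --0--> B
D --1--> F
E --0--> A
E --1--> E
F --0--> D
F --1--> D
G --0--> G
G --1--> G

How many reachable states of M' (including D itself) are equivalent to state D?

States {G} cannot be reached from the start state, so discard them.
Initial partition by acceptance: {A,B,E,F} | {C,D}.
On input 0, block {A,B,E,F} splits into {A,F} and {B,E}.
Stable partition: {A,F} | {C,D} | {B,E} — 3 equivalence classes.
The equivalence class containing D is {C,D}, of size 2.

2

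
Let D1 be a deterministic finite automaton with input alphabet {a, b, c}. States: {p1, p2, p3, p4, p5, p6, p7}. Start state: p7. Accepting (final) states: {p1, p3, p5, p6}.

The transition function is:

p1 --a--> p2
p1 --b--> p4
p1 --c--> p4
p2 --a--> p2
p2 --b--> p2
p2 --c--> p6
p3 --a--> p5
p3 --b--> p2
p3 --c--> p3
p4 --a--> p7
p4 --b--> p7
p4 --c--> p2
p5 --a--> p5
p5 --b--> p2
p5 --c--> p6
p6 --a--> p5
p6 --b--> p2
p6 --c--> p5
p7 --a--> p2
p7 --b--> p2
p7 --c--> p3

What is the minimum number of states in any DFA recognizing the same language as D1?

2

First remove the unreachable states {p1,p4}; 5 states remain.
Start with accepting vs non-accepting: {p3,p5,p6} | {p2,p7}.
Stable partition: {p3,p5,p6} | {p2,p7} — 2 equivalence classes.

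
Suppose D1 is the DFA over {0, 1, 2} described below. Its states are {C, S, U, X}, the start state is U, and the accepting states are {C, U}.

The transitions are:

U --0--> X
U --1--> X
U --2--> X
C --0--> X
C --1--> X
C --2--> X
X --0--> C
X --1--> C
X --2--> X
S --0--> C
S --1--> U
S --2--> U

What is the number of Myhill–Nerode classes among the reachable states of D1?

2

Reachable states from the start: {C,U,X}. Unreachable: {S} — drop them.
P0 = {C,U} | {X}.
No further refinement is possible. Final partition (2 blocks): {C,U} | {X}.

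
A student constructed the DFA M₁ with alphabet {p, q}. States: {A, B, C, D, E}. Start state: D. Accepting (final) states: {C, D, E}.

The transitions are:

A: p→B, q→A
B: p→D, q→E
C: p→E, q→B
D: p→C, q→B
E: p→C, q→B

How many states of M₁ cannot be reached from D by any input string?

1

BFS from D reaches {B, C, D, E}; the 1 state(s) A are never visited.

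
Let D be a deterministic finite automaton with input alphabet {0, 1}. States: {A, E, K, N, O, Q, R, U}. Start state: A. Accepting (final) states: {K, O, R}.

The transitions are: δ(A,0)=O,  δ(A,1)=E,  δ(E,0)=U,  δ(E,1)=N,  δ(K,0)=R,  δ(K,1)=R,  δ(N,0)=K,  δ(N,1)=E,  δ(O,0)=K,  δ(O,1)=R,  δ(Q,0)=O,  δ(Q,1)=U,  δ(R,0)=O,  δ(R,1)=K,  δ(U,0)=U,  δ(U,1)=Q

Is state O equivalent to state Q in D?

Every state is reachable, so we keep all 8.
Start with accepting vs non-accepting: {K,O,R} | {A,E,N,Q,U}.
Refine {A,E,N,Q,U} on symbol 0: members go to different blocks, giving {A,N,Q} and {E,U}.
No further refinement is possible. Final partition (3 blocks): {K,O,R} | {A,N,Q} | {E,U}.
O and Q end up in different blocks, so they are distinguishable. For instance, the string 'ε' is accepted from only O.

No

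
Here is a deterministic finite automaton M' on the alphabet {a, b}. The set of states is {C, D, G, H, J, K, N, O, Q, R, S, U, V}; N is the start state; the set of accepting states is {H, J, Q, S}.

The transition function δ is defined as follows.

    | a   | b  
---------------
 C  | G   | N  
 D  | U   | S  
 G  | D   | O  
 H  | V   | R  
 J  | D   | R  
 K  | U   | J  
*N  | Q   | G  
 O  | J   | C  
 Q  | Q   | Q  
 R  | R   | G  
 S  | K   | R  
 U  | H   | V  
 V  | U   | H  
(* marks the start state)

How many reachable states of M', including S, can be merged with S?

All states are reachable from the start state.
P0 = {H,J,Q,S} | {C,D,G,K,N,O,R,U,V}.
Split {H,J,Q,S} by δ(·,a) → {H,J,S} and {Q}.
On input a, block {C,D,G,K,N,O,R,U,V} splits into {C,D,G,K,R,V} and {O,U} and {N}.
On input a, block {C,D,G,K,R,V} splits into {D,K,V} and {C,G,R}.
On input b, block {O,U} splits into {O} and {U}.
Split {C,G,R} by δ(·,a) → {C,R} and {G}.
Split {C,R} by δ(·,a) → {R} and {C}.
No further refinement is possible. Final partition (9 blocks): {H,J,S} | {D,K,V} | {Q} | {O} | {N} | {R} | {U} | {G} | {C}.
State S belongs to the block {H,J,S}, which has 3 states.

3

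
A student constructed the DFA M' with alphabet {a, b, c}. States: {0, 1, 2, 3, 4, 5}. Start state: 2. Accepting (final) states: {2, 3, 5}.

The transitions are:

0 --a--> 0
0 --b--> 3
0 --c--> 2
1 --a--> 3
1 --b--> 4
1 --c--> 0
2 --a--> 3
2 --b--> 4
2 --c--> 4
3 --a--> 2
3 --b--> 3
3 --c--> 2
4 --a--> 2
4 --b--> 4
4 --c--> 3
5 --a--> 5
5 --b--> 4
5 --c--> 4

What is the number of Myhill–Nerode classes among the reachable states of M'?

3

First remove the unreachable states {0,1,5}; 3 states remain.
Initial partition by acceptance: {2,3} | {4}.
Split {2,3} by δ(·,b) → {2} and {3}.
Stable partition: {2} | {4} | {3} — 3 equivalence classes.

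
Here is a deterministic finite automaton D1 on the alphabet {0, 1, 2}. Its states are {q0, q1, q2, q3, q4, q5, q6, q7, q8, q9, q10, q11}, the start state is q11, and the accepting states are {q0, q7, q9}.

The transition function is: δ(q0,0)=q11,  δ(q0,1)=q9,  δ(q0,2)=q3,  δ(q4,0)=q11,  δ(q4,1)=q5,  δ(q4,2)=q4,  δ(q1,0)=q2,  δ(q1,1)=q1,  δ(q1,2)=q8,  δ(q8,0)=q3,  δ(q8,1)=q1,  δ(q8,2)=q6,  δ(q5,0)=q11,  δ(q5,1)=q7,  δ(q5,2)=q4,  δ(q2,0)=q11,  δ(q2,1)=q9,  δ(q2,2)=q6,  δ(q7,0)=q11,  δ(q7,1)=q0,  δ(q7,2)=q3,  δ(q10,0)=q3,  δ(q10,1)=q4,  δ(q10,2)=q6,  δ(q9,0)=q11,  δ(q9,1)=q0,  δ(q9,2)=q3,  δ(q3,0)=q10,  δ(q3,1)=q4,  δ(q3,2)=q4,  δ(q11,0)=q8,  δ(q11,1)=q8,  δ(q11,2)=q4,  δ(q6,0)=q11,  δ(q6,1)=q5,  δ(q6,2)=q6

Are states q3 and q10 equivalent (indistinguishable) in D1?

Yes

Every state is reachable, so we keep all 12.
Start with accepting vs non-accepting: {q0,q7,q9} | {q1,q2,q3,q4,q5,q6,q8,q10,q11}.
Refine {q1,q2,q3,q4,q5,q6,q8,q10,q11} on symbol 1: members go to different blocks, giving {q1,q3,q4,q6,q8,q10,q11} and {q2,q5}.
On input 0, block {q1,q3,q4,q6,q8,q10,q11} splits into {q3,q4,q6,q8,q10,q11} and {q1}.
On input 1, block {q3,q4,q6,q8,q10,q11} splits into {q3,q10,q11} and {q4,q6} and {q8}.
Split {q3,q10,q11} by δ(·,0) → {q3,q10} and {q11}.
The partition is now stable with 7 blocks: {q0,q7,q9} | {q3,q10} | {q2,q5} | {q1} | {q4,q6} | {q8} | {q11}.
q3 and q10 lie in the same block of the stable partition, so they are equivalent — no string distinguishes them.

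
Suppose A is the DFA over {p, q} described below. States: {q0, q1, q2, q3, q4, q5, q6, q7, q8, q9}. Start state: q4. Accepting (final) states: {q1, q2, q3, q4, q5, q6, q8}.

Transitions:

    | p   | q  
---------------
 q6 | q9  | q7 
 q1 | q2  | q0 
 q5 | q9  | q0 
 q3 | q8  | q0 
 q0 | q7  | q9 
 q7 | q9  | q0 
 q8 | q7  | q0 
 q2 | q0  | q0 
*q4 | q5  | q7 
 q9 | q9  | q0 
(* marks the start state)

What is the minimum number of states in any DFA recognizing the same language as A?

3

First remove the unreachable states {q1,q2,q3,q6,q8}; 5 states remain.
Initial partition by acceptance: {q4,q5} | {q0,q7,q9}.
On input p, block {q4,q5} splits into {q4} and {q5}.
The partition is now stable with 3 blocks: {q4} | {q0,q7,q9} | {q5}.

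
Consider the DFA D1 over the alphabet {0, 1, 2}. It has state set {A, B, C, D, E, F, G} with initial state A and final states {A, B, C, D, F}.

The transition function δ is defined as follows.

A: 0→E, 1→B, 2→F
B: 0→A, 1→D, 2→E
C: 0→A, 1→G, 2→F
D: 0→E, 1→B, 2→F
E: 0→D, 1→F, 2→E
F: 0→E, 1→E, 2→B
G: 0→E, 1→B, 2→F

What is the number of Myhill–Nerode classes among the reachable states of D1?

States {C,G} cannot be reached from the start state, so discard them.
P0 = {A,B,D,F} | {E}.
Refine {A,B,D,F} on symbol 0: members go to different blocks, giving {A,D,F} and {B}.
Refine {A,D,F} on symbol 1: members go to different blocks, giving {A,D} and {F}.
The partition is now stable with 4 blocks: {A,D} | {E} | {B} | {F}.

4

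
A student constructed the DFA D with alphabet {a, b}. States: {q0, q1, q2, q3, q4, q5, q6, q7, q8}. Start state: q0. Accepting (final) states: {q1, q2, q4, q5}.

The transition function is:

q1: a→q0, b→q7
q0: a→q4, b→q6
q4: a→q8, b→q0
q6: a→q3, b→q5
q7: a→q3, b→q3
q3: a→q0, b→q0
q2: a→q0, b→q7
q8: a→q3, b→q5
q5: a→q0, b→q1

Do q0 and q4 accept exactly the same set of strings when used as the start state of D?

No

States {q2} cannot be reached from the start state, so discard them.
Start with accepting vs non-accepting: {q1,q4,q5} | {q0,q3,q6,q7,q8}.
Split {q1,q4,q5} by δ(·,b) → {q1,q4} and {q5}.
On input a, block {q0,q3,q6,q7,q8} splits into {q3,q6,q7,q8} and {q0}.
On input a, block {q1,q4} splits into {q1} and {q4}.
On input a, block {q3,q6,q7,q8} splits into {q6,q7,q8} and {q3}.
Refine {q6,q7,q8} on symbol b: members go to different blocks, giving {q6,q8} and {q7}.
Stable partition: {q1} | {q6,q8} | {q5} | {q0} | {q4} | {q3} | {q7} — 7 equivalence classes.
q0 and q4 end up in different blocks, so they are distinguishable. For instance, the string 'ε' is accepted from only q4.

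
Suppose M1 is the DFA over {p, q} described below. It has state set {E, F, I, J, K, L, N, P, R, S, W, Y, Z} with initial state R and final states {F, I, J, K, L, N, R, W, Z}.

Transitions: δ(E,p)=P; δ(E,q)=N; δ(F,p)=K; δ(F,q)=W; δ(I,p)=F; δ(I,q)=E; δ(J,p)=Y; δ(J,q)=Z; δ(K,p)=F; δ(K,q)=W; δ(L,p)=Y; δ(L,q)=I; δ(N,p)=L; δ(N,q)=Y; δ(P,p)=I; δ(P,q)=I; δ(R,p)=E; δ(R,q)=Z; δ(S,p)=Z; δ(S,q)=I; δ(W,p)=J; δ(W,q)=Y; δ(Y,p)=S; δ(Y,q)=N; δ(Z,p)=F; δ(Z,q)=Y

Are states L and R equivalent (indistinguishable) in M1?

Yes

All states are reachable from the start state.
P0 = {F,I,J,K,L,N,R,W,Z} | {E,P,S,Y}.
Refine {F,I,J,K,L,N,R,W,Z} on symbol p: members go to different blocks, giving {F,I,K,N,W,Z} and {J,L,R}.
Refine {F,I,K,N,W,Z} on symbol p: members go to different blocks, giving {F,I,K,Z} and {N,W}.
Split {F,I,K,Z} by δ(·,q) → {F,K} and {I,Z}.
Split {E,P,S,Y} by δ(·,p) → {E,Y} and {P,S}.
The partition is now stable with 6 blocks: {F,K} | {E,Y} | {J,L,R} | {N,W} | {I,Z} | {P,S}.
L and R lie in the same block of the stable partition, so they are equivalent — no string distinguishes them.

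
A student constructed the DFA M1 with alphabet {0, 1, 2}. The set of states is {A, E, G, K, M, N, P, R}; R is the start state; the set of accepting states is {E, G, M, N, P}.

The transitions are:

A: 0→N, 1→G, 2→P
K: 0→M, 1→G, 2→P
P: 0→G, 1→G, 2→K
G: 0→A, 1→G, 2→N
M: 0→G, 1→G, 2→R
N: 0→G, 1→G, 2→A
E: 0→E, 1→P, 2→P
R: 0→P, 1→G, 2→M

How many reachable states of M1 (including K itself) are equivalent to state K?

First remove the unreachable states {E}; 7 states remain.
Initial partition by acceptance: {G,M,N,P} | {A,K,R}.
Refine {G,M,N,P} on symbol 0: members go to different blocks, giving {M,N,P} and {G}.
The partition is now stable with 3 blocks: {M,N,P} | {A,K,R} | {G}.
State K belongs to the block {A,K,R}, which has 3 states.

3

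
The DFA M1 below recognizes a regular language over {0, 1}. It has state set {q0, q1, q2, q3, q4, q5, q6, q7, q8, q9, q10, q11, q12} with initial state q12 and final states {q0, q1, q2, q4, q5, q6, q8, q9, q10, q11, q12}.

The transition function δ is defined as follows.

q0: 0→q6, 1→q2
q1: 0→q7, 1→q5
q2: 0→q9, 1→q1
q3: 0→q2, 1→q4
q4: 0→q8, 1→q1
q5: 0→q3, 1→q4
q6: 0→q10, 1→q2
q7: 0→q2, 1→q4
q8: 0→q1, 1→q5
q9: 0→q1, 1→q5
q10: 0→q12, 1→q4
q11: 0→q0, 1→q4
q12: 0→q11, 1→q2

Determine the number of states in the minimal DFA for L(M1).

6

Start with accepting vs non-accepting: {q0,q1,q2,q4,q5,q6,q8,q9,q10,q11,q12} | {q3,q7}.
Refine {q0,q1,q2,q4,q5,q6,q8,q9,q10,q11,q12} on symbol 0: members go to different blocks, giving {q0,q2,q4,q6,q8,q9,q10,q11,q12} and {q1,q5}.
Refine {q0,q2,q4,q6,q8,q9,q10,q11,q12} on symbol 0: members go to different blocks, giving {q0,q2,q4,q6,q10,q11,q12} and {q8,q9}.
Refine {q0,q2,q4,q6,q10,q11,q12} on symbol 0: members go to different blocks, giving {q0,q6,q10,q11,q12} and {q2,q4}.
On input 1, block {q1,q5} splits into {q1} and {q5}.
The partition is now stable with 6 blocks: {q0,q6,q10,q11,q12} | {q3,q7} | {q1} | {q8,q9} | {q2,q4} | {q5}.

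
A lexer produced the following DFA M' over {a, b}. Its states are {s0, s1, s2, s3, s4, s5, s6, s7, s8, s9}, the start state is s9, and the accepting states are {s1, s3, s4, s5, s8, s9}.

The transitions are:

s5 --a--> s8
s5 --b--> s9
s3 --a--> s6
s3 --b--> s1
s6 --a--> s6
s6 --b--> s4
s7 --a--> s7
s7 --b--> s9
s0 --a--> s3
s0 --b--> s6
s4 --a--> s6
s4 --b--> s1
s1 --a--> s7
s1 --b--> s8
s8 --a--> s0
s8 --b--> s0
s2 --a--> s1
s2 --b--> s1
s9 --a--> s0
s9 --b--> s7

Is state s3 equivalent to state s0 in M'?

First remove the unreachable states {s2,s5}; 8 states remain.
Initial partition by acceptance: {s1,s3,s4,s8,s9} | {s0,s6,s7}.
Refine {s1,s3,s4,s8,s9} on symbol b: members go to different blocks, giving {s1,s3,s4} and {s8,s9}.
Split {s1,s3,s4} by δ(·,b) → {s3,s4} and {s1}.
Refine {s0,s6,s7} on symbol a: members go to different blocks, giving {s6,s7} and {s0}.
Split {s6,s7} by δ(·,b) → {s6} and {s7}.
Split {s8,s9} by δ(·,b) → {s8} and {s9}.
Stable partition: {s3,s4} | {s6} | {s8} | {s1} | {s0} | {s7} | {s9} — 7 equivalence classes.
s3 and s0 end up in different blocks, so they are distinguishable. For instance, the string 'ε' is accepted from only s3.

No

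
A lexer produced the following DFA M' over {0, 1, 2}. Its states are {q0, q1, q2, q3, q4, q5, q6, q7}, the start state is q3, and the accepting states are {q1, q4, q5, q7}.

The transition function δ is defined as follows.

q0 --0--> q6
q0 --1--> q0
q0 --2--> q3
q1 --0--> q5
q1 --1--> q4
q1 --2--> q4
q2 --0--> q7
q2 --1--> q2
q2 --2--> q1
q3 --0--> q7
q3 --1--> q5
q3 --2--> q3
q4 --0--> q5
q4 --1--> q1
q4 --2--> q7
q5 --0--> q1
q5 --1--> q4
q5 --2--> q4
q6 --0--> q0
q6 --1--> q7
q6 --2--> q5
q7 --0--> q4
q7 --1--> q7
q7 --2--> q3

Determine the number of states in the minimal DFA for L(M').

4

First remove the unreachable states {q0,q2,q6}; 5 states remain.
Start with accepting vs non-accepting: {q1,q4,q5,q7} | {q3}.
Split {q1,q4,q5,q7} by δ(·,2) → {q1,q4,q5} and {q7}.
Split {q1,q4,q5} by δ(·,2) → {q1,q5} and {q4}.
The partition is now stable with 4 blocks: {q1,q5} | {q3} | {q7} | {q4}.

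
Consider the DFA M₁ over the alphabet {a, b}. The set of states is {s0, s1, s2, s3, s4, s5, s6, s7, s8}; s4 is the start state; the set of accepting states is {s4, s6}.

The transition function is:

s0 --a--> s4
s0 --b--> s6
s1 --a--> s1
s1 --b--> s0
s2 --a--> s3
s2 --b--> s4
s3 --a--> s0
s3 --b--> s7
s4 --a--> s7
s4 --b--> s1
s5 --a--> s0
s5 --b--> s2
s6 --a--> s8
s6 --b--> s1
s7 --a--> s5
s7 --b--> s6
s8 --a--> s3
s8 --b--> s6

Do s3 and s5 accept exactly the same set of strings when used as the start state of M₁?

Yes

All states are reachable from the start state.
Initial partition by acceptance: {s4,s6} | {s0,s1,s2,s3,s5,s7,s8}.
Refine {s0,s1,s2,s3,s5,s7,s8} on symbol a: members go to different blocks, giving {s1,s2,s3,s5,s7,s8} and {s0}.
Split {s1,s2,s3,s5,s7,s8} by δ(·,a) → {s1,s2,s7,s8} and {s3,s5}.
Split {s1,s2,s7,s8} by δ(·,a) → {s2,s7,s8} and {s1}.
No further refinement is possible. Final partition (5 blocks): {s4,s6} | {s2,s7,s8} | {s0} | {s3,s5} | {s1}.
s3 and s5 lie in the same block of the stable partition, so they are equivalent — no string distinguishes them.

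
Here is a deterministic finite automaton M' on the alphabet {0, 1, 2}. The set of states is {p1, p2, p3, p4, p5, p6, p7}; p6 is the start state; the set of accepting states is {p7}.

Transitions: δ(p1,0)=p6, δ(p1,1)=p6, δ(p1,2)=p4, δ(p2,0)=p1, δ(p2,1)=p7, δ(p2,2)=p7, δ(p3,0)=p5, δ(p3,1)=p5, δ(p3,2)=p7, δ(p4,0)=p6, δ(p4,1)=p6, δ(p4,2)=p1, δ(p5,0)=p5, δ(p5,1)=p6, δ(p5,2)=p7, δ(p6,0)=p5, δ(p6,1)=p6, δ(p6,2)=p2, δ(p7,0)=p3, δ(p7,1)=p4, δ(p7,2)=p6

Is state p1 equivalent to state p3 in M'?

All states are reachable from the start state.
P0 = {p7} | {p1,p2,p3,p4,p5,p6}.
Split {p1,p2,p3,p4,p5,p6} by δ(·,1) → {p1,p3,p4,p5,p6} and {p2}.
On input 2, block {p1,p3,p4,p5,p6} splits into {p1,p4} and {p3,p5} and {p6}.
Refine {p3,p5} on symbol 1: members go to different blocks, giving {p3} and {p5}.
The partition is now stable with 6 blocks: {p7} | {p1,p4} | {p2} | {p3} | {p6} | {p5}.
p1 and p3 end up in different blocks, so they are distinguishable. For instance, the string '2' is accepted from only p3.

No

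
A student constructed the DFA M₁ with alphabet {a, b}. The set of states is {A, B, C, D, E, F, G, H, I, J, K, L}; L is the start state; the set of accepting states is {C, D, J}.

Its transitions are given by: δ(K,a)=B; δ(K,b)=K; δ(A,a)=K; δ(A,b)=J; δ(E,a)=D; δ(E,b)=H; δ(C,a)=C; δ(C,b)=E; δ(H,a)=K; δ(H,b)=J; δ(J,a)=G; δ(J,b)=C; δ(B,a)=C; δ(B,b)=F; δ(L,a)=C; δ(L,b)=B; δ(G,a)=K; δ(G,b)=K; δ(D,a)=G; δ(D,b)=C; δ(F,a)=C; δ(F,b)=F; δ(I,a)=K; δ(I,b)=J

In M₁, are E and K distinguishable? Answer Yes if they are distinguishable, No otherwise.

Yes

First remove the unreachable states {A,I}; 10 states remain.
Start with accepting vs non-accepting: {C,D,J} | {B,E,F,G,H,K,L}.
Split {C,D,J} by δ(·,a) → {D,J} and {C}.
Split {B,E,F,G,H,K,L} by δ(·,a) → {B,F,L} and {G,H,K} and {E}.
On input a, block {G,H,K} splits into {G,H} and {K}.
On input b, block {G,H} splits into {G} and {H}.
The partition is now stable with 7 blocks: {D,J} | {B,F,L} | {C} | {G} | {E} | {K} | {H}.
E and K end up in different blocks, so they are distinguishable. For instance, the string 'a' is accepted from only E.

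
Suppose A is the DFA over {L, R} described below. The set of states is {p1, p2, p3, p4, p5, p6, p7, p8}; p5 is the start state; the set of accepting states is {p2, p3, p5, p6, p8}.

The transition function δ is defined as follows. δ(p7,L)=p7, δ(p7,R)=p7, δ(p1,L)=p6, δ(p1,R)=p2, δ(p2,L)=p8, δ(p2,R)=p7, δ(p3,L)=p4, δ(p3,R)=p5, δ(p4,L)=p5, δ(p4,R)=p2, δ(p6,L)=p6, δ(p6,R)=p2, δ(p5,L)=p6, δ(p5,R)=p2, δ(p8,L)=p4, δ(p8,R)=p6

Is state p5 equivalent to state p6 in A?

First remove the unreachable states {p1,p3}; 6 states remain.
Initial partition by acceptance: {p2,p5,p6,p8} | {p4,p7}.
On input L, block {p2,p5,p6,p8} splits into {p2,p5,p6} and {p8}.
Refine {p2,p5,p6} on symbol L: members go to different blocks, giving {p5,p6} and {p2}.
On input L, block {p4,p7} splits into {p4} and {p7}.
The partition is now stable with 5 blocks: {p5,p6} | {p4} | {p8} | {p2} | {p7}.
p5 and p6 lie in the same block of the stable partition, so they are equivalent — no string distinguishes them.

Yes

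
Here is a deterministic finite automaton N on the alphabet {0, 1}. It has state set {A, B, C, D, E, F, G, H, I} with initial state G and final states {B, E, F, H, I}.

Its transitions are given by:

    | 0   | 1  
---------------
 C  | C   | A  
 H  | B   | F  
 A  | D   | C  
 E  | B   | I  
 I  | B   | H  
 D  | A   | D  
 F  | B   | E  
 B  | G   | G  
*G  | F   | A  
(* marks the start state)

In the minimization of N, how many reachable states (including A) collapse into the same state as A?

Every state is reachable, so we keep all 9.
Initial partition by acceptance: {B,E,F,H,I} | {A,C,D,G}.
Refine {B,E,F,H,I} on symbol 0: members go to different blocks, giving {E,F,H,I} and {B}.
Split {A,C,D,G} by δ(·,0) → {A,C,D} and {G}.
Stable partition: {E,F,H,I} | {A,C,D} | {B} | {G} — 4 equivalence classes.
The equivalence class containing A is {A,C,D}, of size 3.

3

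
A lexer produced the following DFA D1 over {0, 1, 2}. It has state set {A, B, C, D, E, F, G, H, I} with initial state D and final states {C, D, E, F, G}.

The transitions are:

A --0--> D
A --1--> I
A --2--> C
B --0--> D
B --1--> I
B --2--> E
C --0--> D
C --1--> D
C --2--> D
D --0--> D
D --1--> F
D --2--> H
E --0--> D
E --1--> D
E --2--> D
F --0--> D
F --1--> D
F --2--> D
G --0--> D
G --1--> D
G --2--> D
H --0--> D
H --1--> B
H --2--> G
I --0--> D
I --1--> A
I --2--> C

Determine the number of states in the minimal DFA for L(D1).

3

P0 = {C,D,E,F,G} | {A,B,H,I}.
Split {C,D,E,F,G} by δ(·,2) → {C,E,F,G} and {D}.
Stable partition: {C,E,F,G} | {A,B,H,I} | {D} — 3 equivalence classes.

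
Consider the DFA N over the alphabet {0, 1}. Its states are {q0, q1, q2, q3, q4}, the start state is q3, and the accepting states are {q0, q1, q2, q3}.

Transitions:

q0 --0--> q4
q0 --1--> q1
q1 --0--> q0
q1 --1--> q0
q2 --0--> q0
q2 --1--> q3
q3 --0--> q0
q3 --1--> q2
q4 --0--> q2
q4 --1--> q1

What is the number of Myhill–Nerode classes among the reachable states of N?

4

Start with accepting vs non-accepting: {q0,q1,q2,q3} | {q4}.
Split {q0,q1,q2,q3} by δ(·,0) → {q1,q2,q3} and {q0}.
Split {q1,q2,q3} by δ(·,1) → {q2,q3} and {q1}.
Stable partition: {q2,q3} | {q4} | {q0} | {q1} — 4 equivalence classes.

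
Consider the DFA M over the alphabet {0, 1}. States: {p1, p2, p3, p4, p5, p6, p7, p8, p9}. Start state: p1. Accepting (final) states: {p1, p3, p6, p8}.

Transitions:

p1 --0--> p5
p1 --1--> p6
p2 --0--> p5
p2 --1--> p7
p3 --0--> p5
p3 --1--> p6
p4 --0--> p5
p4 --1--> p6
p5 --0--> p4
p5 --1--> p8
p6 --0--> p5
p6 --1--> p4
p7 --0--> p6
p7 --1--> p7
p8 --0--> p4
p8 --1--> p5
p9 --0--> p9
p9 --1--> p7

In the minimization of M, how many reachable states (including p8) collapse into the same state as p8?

2

States {p2,p3,p7,p9} cannot be reached from the start state, so discard them.
Initial partition by acceptance: {p1,p6,p8} | {p4,p5}.
On input 1, block {p1,p6,p8} splits into {p6,p8} and {p1}.
The partition is now stable with 3 blocks: {p6,p8} | {p4,p5} | {p1}.
The equivalence class containing p8 is {p6,p8}, of size 2.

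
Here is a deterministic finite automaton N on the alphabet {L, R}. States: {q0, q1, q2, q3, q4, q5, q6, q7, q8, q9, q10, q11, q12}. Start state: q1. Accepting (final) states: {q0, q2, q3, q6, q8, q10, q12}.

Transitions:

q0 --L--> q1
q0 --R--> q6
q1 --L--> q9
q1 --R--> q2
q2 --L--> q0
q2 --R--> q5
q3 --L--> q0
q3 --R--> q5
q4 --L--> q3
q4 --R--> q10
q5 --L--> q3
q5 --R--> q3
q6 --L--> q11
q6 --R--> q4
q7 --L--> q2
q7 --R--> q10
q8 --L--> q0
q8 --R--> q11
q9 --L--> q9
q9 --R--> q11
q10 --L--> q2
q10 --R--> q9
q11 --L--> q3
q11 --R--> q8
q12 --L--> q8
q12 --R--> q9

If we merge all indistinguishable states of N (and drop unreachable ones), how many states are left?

8

First remove the unreachable states {q7,q12}; 11 states remain.
Start with accepting vs non-accepting: {q0,q2,q3,q6,q8,q10} | {q1,q4,q5,q9,q11}.
On input L, block {q0,q2,q3,q6,q8,q10} splits into {q2,q3,q8,q10} and {q0,q6}.
Refine {q2,q3,q8,q10} on symbol L: members go to different blocks, giving {q2,q3,q8} and {q10}.
Split {q1,q4,q5,q9,q11} by δ(·,L) → {q4,q5,q11} and {q1,q9}.
Split {q4,q5,q11} by δ(·,R) → {q5,q11} and {q4}.
Refine {q0,q6} on symbol L: members go to different blocks, giving {q0} and {q6}.
Refine {q1,q9} on symbol R: members go to different blocks, giving {q1} and {q9}.
Stable partition: {q2,q3,q8} | {q5,q11} | {q0} | {q10} | {q1} | {q4} | {q6} | {q9} — 8 equivalence classes.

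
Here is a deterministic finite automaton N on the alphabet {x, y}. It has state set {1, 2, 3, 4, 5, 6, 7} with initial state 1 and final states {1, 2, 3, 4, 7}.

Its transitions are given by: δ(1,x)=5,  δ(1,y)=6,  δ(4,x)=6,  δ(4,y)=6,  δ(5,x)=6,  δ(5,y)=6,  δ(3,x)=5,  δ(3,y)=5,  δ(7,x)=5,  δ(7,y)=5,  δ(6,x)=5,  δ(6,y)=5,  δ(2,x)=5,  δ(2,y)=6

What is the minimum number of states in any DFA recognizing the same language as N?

States {2,3,4,7} cannot be reached from the start state, so discard them.
Initial partition by acceptance: {1} | {5,6}.
The partition is now stable with 2 blocks: {1} | {5,6}.

2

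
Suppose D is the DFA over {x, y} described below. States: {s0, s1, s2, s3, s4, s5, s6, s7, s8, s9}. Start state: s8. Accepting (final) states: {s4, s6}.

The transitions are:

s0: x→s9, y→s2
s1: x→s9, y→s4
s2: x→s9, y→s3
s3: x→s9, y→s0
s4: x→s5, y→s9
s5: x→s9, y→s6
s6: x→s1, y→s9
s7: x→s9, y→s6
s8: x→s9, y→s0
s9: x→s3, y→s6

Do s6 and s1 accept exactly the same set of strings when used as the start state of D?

Reachable states from the start: {s0,s1,s2,s3,s4,s5,s6,s8,s9}. Unreachable: {s7} — drop them.
Initial partition by acceptance: {s4,s6} | {s0,s1,s2,s3,s5,s8,s9}.
Refine {s0,s1,s2,s3,s5,s8,s9} on symbol y: members go to different blocks, giving {s0,s2,s3,s8} and {s1,s5,s9}.
Split {s1,s5,s9} by δ(·,x) → {s1,s5} and {s9}.
Stable partition: {s4,s6} | {s0,s2,s3,s8} | {s1,s5} | {s9} — 4 equivalence classes.
s6 and s1 end up in different blocks, so they are distinguishable. For instance, the string 'ε' is accepted from only s6.

No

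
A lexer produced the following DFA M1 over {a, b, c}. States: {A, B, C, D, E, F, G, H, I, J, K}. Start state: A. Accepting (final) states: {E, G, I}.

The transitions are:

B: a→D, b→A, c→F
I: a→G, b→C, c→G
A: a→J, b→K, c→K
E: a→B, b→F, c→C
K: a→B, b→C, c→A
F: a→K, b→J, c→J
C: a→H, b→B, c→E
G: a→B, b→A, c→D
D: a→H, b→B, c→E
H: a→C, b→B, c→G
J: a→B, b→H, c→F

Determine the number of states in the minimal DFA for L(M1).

Reachable states from the start: {A,B,C,D,E,F,G,H,J,K}. Unreachable: {I} — drop them.
Start with accepting vs non-accepting: {E,G} | {A,B,C,D,F,H,J,K}.
On input c, block {A,B,C,D,F,H,J,K} splits into {A,B,F,J,K} and {C,D,H}.
On input a, block {A,B,F,J,K} splits into {A,F,J,K} and {B}.
On input a, block {A,F,J,K} splits into {A,F} and {J,K}.
Stable partition: {E,G} | {A,F} | {C,D,H} | {B} | {J,K} — 5 equivalence classes.

5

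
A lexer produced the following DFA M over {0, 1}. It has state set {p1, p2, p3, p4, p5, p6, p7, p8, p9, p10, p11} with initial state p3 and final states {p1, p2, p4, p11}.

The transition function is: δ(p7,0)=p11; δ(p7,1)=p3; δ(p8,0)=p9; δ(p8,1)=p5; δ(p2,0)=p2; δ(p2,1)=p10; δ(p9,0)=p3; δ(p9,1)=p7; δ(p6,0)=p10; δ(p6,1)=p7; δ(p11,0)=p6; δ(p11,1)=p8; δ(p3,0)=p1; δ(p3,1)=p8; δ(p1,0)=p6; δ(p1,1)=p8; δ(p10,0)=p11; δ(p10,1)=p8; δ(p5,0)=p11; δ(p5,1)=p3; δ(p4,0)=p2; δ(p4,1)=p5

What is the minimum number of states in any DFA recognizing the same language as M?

5

Reachable states from the start: {p1,p3,p5,p6,p7,p8,p9,p10,p11}. Unreachable: {p2,p4} — drop them.
P0 = {p1,p11} | {p3,p5,p6,p7,p8,p9,p10}.
Split {p3,p5,p6,p7,p8,p9,p10} by δ(·,0) → {p3,p5,p7,p10} and {p6,p8,p9}.
Refine {p3,p5,p7,p10} on symbol 1: members go to different blocks, giving {p3,p10} and {p5,p7}.
Refine {p6,p8,p9} on symbol 0: members go to different blocks, giving {p6,p9} and {p8}.
Stable partition: {p1,p11} | {p3,p10} | {p6,p9} | {p5,p7} | {p8} — 5 equivalence classes.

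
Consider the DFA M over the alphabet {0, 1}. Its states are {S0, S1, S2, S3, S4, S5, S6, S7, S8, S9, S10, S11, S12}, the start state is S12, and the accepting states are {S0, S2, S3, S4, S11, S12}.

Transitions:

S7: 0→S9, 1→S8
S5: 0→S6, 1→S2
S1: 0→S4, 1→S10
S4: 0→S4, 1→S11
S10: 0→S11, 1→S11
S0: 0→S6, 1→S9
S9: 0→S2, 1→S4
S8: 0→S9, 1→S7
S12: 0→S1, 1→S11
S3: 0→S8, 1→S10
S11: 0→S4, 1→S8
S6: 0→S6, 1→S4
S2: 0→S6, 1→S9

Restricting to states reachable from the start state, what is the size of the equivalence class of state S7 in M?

2

Reachable states from the start: {S1,S2,S4,S6,S7,S8,S9,S10,S11,S12}. Unreachable: {S0,S3,S5} — drop them.
Initial partition by acceptance: {S2,S4,S11,S12} | {S1,S6,S7,S8,S9,S10}.
Split {S2,S4,S11,S12} by δ(·,0) → {S2,S12} and {S4,S11}.
Split {S2,S12} by δ(·,1) → {S2} and {S12}.
On input 0, block {S1,S6,S7,S8,S9,S10} splits into {S6,S7,S8} and {S1,S10} and {S9}.
Split {S6,S7,S8} by δ(·,0) → {S7,S8} and {S6}.
Split {S4,S11} by δ(·,1) → {S4} and {S11}.
On input 0, block {S1,S10} splits into {S1} and {S10}.
Stable partition: {S2} | {S7,S8} | {S4} | {S12} | {S1} | {S9} | {S6} | {S11} | {S10} — 9 equivalence classes.
The equivalence class containing S7 is {S7,S8}, of size 2.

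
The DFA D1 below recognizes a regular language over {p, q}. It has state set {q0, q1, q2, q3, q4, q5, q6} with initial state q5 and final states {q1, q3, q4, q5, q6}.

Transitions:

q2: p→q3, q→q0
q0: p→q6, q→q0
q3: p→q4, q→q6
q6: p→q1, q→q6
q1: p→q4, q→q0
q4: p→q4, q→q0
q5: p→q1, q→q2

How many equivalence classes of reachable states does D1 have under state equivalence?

P0 = {q1,q3,q4,q5,q6} | {q0,q2}.
On input q, block {q1,q3,q4,q5,q6} splits into {q1,q4,q5} and {q3,q6}.
The partition is now stable with 3 blocks: {q1,q4,q5} | {q0,q2} | {q3,q6}.

3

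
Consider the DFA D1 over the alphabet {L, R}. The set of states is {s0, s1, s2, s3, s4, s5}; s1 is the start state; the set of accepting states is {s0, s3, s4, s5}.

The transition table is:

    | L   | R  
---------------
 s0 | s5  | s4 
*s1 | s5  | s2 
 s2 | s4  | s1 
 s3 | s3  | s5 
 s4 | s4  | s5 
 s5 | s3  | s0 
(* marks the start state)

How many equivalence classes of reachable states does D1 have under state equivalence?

Initial partition by acceptance: {s0,s3,s4,s5} | {s1,s2}.
Stable partition: {s0,s3,s4,s5} | {s1,s2} — 2 equivalence classes.

2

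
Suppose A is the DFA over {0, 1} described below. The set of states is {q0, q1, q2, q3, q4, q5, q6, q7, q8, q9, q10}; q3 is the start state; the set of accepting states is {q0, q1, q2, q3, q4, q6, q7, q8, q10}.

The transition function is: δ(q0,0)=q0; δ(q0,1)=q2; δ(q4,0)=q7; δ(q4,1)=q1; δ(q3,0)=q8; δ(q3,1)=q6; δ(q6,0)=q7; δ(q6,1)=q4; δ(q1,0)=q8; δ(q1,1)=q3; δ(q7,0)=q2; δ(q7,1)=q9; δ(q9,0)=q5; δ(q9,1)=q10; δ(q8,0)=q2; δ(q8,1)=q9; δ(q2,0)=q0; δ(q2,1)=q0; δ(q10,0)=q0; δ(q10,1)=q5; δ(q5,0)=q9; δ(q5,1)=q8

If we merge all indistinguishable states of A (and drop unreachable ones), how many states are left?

Start with accepting vs non-accepting: {q0,q1,q2,q3,q4,q6,q7,q8,q10} | {q5,q9}.
Split {q0,q1,q2,q3,q4,q6,q7,q8,q10} by δ(·,1) → {q0,q1,q2,q3,q4,q6} and {q7,q8,q10}.
Refine {q0,q1,q2,q3,q4,q6} on symbol 0: members go to different blocks, giving {q1,q3,q4,q6} and {q0,q2}.
Stable partition: {q1,q3,q4,q6} | {q5,q9} | {q7,q8,q10} | {q0,q2} — 4 equivalence classes.

4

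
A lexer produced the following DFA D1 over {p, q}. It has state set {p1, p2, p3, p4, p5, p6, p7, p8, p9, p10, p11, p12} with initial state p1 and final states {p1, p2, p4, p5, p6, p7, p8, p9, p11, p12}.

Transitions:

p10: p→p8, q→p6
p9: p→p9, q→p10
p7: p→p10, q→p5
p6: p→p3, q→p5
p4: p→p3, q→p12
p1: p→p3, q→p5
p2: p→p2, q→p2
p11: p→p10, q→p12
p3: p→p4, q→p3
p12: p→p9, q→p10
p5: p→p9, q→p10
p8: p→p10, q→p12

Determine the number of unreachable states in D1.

3

No path from p1 leads to p2, p7, p11; the other 9 states are all reachable.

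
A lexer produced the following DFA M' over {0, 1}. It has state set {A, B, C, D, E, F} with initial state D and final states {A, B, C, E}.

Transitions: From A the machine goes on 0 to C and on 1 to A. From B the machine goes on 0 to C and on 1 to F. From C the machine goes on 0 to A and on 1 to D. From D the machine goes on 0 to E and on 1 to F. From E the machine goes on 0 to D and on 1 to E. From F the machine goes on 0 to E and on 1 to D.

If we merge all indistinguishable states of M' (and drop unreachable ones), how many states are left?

Reachable states from the start: {D,E,F}. Unreachable: {A,B,C} — drop them.
P0 = {E} | {D,F}.
The partition is now stable with 2 blocks: {E} | {D,F}.

2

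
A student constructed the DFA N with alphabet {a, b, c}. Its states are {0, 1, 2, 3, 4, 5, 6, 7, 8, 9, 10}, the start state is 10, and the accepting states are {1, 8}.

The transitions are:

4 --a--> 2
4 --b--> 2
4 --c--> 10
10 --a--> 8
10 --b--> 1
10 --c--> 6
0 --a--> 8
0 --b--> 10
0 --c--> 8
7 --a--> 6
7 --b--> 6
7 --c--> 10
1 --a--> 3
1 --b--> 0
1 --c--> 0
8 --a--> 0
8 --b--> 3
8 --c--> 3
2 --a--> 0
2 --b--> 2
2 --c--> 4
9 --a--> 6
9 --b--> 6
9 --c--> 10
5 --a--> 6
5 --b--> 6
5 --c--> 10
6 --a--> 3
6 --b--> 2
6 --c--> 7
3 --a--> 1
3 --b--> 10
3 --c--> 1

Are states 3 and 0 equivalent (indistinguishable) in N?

Yes

Reachable states from the start: {0,1,2,3,4,6,7,8,10}. Unreachable: {5,9} — drop them.
Start with accepting vs non-accepting: {1,8} | {0,2,3,4,6,7,10}.
On input a, block {0,2,3,4,6,7,10} splits into {2,4,6,7} and {0,3,10}.
On input a, block {2,4,6,7} splits into {2,6} and {4,7}.
Refine {0,3,10} on symbol b: members go to different blocks, giving {0,3} and {10}.
No further refinement is possible. Final partition (5 blocks): {1,8} | {2,6} | {0,3} | {4,7} | {10}.
3 and 0 lie in the same block of the stable partition, so they are equivalent — no string distinguishes them.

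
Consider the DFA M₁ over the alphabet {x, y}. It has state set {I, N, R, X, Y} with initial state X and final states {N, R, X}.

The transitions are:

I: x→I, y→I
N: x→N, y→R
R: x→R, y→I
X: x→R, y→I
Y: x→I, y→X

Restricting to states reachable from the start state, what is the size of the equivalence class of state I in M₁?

1

First remove the unreachable states {N,Y}; 3 states remain.
P0 = {R,X} | {I}.
Stable partition: {R,X} | {I} — 2 equivalence classes.
The equivalence class containing I is {I}, of size 1.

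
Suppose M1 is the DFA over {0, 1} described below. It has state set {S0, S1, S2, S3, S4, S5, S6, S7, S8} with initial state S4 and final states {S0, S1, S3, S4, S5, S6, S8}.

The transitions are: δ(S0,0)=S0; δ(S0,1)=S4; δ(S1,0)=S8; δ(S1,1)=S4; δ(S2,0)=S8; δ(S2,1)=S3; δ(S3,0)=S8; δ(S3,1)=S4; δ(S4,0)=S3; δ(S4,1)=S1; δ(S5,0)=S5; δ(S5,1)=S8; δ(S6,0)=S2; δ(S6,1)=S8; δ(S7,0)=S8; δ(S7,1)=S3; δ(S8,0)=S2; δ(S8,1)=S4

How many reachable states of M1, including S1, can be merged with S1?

2

States {S0,S5,S6,S7} cannot be reached from the start state, so discard them.
Initial partition by acceptance: {S1,S3,S4,S8} | {S2}.
On input 0, block {S1,S3,S4,S8} splits into {S1,S3,S4} and {S8}.
Refine {S1,S3,S4} on symbol 0: members go to different blocks, giving {S1,S3} and {S4}.
Stable partition: {S1,S3} | {S2} | {S8} | {S4} — 4 equivalence classes.
State S1 belongs to the block {S1,S3}, which has 2 states.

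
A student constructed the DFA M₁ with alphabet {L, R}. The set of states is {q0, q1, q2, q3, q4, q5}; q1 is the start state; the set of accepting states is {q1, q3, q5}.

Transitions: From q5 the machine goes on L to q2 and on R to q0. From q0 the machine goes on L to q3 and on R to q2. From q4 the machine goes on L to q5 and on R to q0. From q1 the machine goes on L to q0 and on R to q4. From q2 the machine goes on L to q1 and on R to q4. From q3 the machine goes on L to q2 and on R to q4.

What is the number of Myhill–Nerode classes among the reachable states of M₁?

P0 = {q1,q3,q5} | {q0,q2,q4}.
No further refinement is possible. Final partition (2 blocks): {q1,q3,q5} | {q0,q2,q4}.

2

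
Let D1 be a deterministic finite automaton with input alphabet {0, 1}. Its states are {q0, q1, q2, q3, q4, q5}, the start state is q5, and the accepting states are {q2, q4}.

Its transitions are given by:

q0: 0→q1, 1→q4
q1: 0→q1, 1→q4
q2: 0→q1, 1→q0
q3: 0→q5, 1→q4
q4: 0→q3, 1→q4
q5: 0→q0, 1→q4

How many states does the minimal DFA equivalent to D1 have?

First remove the unreachable states {q2}; 5 states remain.
Initial partition by acceptance: {q4} | {q0,q1,q3,q5}.
No further refinement is possible. Final partition (2 blocks): {q4} | {q0,q1,q3,q5}.

2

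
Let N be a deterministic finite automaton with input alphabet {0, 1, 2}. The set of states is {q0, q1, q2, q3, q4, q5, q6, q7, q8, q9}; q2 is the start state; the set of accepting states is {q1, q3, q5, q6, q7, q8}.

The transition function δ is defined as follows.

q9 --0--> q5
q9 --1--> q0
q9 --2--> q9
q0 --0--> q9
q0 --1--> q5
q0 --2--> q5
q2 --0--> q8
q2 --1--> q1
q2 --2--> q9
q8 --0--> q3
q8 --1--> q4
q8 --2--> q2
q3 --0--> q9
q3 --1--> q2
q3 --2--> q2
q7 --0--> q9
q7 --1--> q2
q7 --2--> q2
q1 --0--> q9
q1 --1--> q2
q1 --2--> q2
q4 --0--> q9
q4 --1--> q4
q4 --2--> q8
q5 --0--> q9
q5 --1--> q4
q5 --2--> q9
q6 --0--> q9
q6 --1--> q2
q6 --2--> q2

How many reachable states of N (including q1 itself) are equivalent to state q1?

2

First remove the unreachable states {q6,q7}; 8 states remain.
Initial partition by acceptance: {q1,q3,q5,q8} | {q0,q2,q4,q9}.
Refine {q1,q3,q5,q8} on symbol 0: members go to different blocks, giving {q1,q3,q5} and {q8}.
Refine {q0,q2,q4,q9} on symbol 0: members go to different blocks, giving {q0,q4} and {q2} and {q9}.
On input 1, block {q1,q3,q5} splits into {q1,q3} and {q5}.
Split {q0,q4} by δ(·,1) → {q0} and {q4}.
No further refinement is possible. Final partition (7 blocks): {q1,q3} | {q0} | {q8} | {q2} | {q9} | {q5} | {q4}.
The equivalence class containing q1 is {q1,q3}, of size 2.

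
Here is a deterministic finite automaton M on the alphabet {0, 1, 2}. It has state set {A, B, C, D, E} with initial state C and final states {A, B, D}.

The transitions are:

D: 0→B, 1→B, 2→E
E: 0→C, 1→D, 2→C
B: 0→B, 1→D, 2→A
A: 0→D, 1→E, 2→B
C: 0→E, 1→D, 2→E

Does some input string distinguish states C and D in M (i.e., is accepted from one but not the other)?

All states are reachable from the start state.
Start with accepting vs non-accepting: {A,B,D} | {C,E}.
Refine {A,B,D} on symbol 1: members go to different blocks, giving {B,D} and {A}.
Refine {B,D} on symbol 2: members go to different blocks, giving {B} and {D}.
Stable partition: {B} | {C,E} | {A} | {D} — 4 equivalence classes.
C and D end up in different blocks, so they are distinguishable. For instance, the string 'ε' is accepted from only D.

Yes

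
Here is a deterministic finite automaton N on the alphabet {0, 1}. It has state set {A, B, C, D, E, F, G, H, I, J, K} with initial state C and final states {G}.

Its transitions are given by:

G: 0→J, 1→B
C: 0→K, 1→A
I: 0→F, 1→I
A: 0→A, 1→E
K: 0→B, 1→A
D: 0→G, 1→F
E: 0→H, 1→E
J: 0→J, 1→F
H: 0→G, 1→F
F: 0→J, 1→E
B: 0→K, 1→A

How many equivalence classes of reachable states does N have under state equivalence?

7

First remove the unreachable states {D,I}; 9 states remain.
Initial partition by acceptance: {G} | {A,B,C,E,F,H,J,K}.
On input 0, block {A,B,C,E,F,H,J,K} splits into {A,B,C,E,F,J,K} and {H}.
On input 0, block {A,B,C,E,F,J,K} splits into {A,B,C,F,J,K} and {E}.
On input 1, block {A,B,C,F,J,K} splits into {B,C,J,K} and {A,F}.
On input 0, block {A,F} splits into {A} and {F}.
Refine {B,C,J,K} on symbol 1: members go to different blocks, giving {B,C,K} and {J}.
The partition is now stable with 7 blocks: {G} | {B,C,K} | {H} | {E} | {A} | {F} | {J}.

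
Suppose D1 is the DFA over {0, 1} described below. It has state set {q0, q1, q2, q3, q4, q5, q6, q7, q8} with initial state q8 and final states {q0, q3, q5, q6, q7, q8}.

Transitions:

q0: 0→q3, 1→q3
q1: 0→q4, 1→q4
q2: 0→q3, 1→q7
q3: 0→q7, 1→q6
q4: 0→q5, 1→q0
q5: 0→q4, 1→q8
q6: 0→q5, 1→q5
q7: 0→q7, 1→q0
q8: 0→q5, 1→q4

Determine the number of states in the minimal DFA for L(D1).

Reachable states from the start: {q0,q3,q4,q5,q6,q7,q8}. Unreachable: {q1,q2} — drop them.
Initial partition by acceptance: {q0,q3,q5,q6,q7,q8} | {q4}.
On input 0, block {q0,q3,q5,q6,q7,q8} splits into {q0,q3,q6,q7,q8} and {q5}.
Split {q0,q3,q6,q7,q8} by δ(·,0) → {q0,q3,q7} and {q6,q8}.
Refine {q0,q3,q7} on symbol 1: members go to different blocks, giving {q0,q7} and {q3}.
Split {q0,q7} by δ(·,0) → {q0} and {q7}.
Split {q6,q8} by δ(·,1) → {q6} and {q8}.
Stable partition: {q0} | {q4} | {q5} | {q6} | {q3} | {q7} | {q8} — 7 equivalence classes.

7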